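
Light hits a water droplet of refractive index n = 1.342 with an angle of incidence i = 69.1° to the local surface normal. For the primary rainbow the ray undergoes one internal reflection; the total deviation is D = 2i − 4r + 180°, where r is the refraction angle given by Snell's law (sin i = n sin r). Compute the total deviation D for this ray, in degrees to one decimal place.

141.7°

sin r = sin 69.1° / 1.342 = 0.9342/1.342 = 0.6961; r = 44.12°.
D = 2·69.1° − 4·44.12° + 180° = 138.20° − 176.47° + 180° = 141.73°.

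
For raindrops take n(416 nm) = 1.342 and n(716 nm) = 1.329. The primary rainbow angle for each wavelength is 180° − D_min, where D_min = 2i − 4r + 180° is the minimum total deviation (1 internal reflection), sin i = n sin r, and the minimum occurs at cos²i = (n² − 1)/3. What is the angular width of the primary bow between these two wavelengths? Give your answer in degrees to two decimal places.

At 416 nm (n = 1.342): cos²i = 0.26699 → i = 58.888°, r = 39.641°, D_min = 139.213°, rainbow angle = 40.787°.
At 716 nm (n = 1.329): cos²i = 0.25541 → i = 59.643°, r = 40.487°, D_min = 137.337°, rainbow angle = 42.663°.
Angular width = |40.787° − 42.663°| = 1.876°.

1.88°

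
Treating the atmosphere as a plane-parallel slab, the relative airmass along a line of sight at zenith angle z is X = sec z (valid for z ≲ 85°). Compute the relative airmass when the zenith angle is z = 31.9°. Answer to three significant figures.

1.18

X = sec z = 1/cos 31.9° = 1/0.8490 = 1.1779.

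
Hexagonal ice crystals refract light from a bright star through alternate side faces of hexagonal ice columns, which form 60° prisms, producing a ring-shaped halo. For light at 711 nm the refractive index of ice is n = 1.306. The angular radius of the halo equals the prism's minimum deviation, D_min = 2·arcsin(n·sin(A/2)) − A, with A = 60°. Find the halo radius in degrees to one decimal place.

21.5°

n·sin(A/2) = 1.306 × sin 30° = 1.306 × 0.5000 = 0.6530.
D_min = 2·arcsin(0.6530) − 60° = 2 × 40.768° − 60° = 21.536°.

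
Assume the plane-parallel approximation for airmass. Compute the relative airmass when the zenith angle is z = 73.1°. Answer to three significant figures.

X = sec z = 1/cos 73.1° = 1/0.2907 = 3.4399.

3.44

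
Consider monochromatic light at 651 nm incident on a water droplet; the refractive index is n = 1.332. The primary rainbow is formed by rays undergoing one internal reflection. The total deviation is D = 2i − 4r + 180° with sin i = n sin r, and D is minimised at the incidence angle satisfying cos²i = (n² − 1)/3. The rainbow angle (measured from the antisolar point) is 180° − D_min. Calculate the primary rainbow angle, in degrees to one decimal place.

42.2°

cos²i = (1.77422 − 1)/3 = 0.25807; i = arccos(0.50801) = 59.469°.
sin r = sin 59.469°/1.332 = 0.64666; r = 40.290°.
D_min = 2·59.469° − 4·40.290° + 180° = 137.776°.
Rainbow angle = 180° − D_min = 42.224°.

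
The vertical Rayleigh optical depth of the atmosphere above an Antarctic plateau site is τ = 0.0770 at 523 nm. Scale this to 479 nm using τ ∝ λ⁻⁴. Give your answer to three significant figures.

τ(479 nm) = τ(523 nm) × (523/479)⁴ = 0.0770 × (1.0919)⁴ = 0.0770 × 1.4212 = 0.1094.

0.109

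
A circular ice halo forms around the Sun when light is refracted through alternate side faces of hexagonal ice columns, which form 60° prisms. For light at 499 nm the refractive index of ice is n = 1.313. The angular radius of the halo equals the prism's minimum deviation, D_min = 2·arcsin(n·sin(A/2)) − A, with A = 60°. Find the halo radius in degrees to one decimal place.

n·sin(A/2) = 1.313 × sin 30° = 1.313 × 0.5000 = 0.6565.
D_min = 2·arcsin(0.6565) − 60° = 2 × 41.033° − 60° = 22.067°.

22.1°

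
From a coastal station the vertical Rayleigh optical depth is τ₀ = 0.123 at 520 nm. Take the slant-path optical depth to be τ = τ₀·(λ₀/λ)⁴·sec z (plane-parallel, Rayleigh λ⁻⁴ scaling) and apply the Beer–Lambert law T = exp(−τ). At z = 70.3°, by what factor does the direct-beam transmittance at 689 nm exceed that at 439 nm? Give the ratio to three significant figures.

Airmass: sec 70.3° = 2.9665.
τ(689 nm) = 0.123 × (520/689)⁴ × 2.9665 = 0.123 × 0.3244 × 2.9665 = 0.1184.
τ(439 nm) = 0.123 × (520/439)⁴ × 2.9665 = 0.123 × 1.9686 × 2.9665 = 0.7183.
T(689)/T(439) = exp(τ_B − τ_A) = exp(0.5999) = 1.8220.

1.82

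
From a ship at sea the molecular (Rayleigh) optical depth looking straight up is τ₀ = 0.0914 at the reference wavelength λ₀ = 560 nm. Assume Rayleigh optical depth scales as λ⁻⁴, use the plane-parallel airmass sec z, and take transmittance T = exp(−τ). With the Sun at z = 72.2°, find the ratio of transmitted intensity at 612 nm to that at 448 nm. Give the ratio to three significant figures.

Airmass: sec 72.2° = 3.2712.
τ(612 nm) = 0.0914 × (560/612)⁴ × 3.2712 = 0.0914 × 0.7010 × 3.2712 = 0.2096.
τ(448 nm) = 0.0914 × (560/448)⁴ × 3.2712 = 0.0914 × 2.4414 × 3.2712 = 0.7300.
T(612)/T(448) = exp(τ_B − τ_A) = exp(0.5204) = 1.6826.

1.68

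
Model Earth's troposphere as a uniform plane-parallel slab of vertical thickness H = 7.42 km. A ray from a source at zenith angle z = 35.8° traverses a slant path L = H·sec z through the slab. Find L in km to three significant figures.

9.15 km

sec z = 1/cos 35.8° = 1.2329.
L = 7.42 × 1.2329 = 9.148 km.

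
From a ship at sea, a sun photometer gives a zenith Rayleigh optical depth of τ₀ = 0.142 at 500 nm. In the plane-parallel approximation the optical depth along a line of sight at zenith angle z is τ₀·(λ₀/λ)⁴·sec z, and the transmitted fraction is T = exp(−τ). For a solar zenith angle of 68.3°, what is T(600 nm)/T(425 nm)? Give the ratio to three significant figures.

1.73

Airmass: sec 68.3° = 2.7046.
τ(600 nm) = 0.142 × (500/600)⁴ × 2.7046 = 0.142 × 0.4823 × 2.7046 = 0.1852.
τ(425 nm) = 0.142 × (500/425)⁴ × 2.7046 = 0.142 × 1.9157 × 2.7046 = 0.7357.
T(600)/T(425) = exp(τ_B − τ_A) = exp(0.5505) = 1.7341.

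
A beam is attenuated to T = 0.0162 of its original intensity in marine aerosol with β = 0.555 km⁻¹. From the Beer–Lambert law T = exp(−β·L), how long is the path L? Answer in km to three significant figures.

Beer–Lambert: T = exp(−βL) ⇒ L = −ln(T)/β = −ln(0.0162)/0.555 = 4.1227/0.555 = 7.428 km.

7.43 km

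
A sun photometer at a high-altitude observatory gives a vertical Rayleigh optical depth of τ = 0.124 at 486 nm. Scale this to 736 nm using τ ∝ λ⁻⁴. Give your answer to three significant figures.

0.0236

τ(736 nm) = τ(486 nm) × (486/736)⁴ = 0.124 × (0.6603)⁴ = 0.124 × 0.1901 = 0.0236.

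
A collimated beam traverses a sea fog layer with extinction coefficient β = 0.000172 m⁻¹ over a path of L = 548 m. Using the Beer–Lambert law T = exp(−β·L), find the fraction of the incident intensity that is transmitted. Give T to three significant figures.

τ = β·L = 0.000172 × 548 = 0.0943.
T = exp(−0.0943) = 0.9100.

0.910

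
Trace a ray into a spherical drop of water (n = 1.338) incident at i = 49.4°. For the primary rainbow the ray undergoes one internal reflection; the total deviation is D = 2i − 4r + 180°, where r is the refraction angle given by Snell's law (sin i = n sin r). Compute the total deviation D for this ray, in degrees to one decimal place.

sin r = sin 49.4° / 1.338 = 0.7593/1.338 = 0.5675; r = 34.57°.
D = 2·49.4° − 4·34.57° + 180° = 98.80° − 138.30° + 180° = 140.50°.

140.5°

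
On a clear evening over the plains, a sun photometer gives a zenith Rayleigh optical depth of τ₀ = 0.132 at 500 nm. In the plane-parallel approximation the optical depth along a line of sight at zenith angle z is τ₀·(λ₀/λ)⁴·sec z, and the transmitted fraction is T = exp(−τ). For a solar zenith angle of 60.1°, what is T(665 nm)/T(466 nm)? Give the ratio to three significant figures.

1.31

Airmass: sec 60.1° = 2.0061.
τ(665 nm) = 0.132 × (500/665)⁴ × 2.0061 = 0.132 × 0.3196 × 2.0061 = 0.0846.
τ(466 nm) = 0.132 × (500/466)⁴ × 2.0061 = 0.132 × 1.3254 × 2.0061 = 0.3510.
T(665)/T(466) = exp(τ_B − τ_A) = exp(0.2663) = 1.3052.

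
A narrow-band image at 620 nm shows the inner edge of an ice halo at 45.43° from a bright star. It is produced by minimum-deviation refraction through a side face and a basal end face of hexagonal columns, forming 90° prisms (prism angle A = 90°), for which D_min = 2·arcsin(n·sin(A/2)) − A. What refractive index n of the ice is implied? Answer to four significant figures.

Rearranging: n = sin((D_min + A)/2) / sin(A/2).
(D_min + A)/2 = (45.43° + 90°)/2 = 67.715°.
n = sin 67.715° / sin 45° = 0.9253 / 0.7071 = 1.3086.

1.309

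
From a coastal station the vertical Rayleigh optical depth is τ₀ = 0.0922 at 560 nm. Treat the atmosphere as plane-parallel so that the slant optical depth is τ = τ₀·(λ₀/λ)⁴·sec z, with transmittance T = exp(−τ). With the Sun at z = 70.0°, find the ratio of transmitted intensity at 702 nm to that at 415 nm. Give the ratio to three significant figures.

Airmass: sec 70.0° = 2.9238.
τ(702 nm) = 0.0922 × (560/702)⁴ × 2.9238 = 0.0922 × 0.4050 × 2.9238 = 0.1092.
τ(415 nm) = 0.0922 × (560/415)⁴ × 2.9238 = 0.0922 × 3.3156 × 2.9238 = 0.8938.
T(702)/T(415) = exp(τ_B − τ_A) = exp(0.7846) = 2.1916.

2.19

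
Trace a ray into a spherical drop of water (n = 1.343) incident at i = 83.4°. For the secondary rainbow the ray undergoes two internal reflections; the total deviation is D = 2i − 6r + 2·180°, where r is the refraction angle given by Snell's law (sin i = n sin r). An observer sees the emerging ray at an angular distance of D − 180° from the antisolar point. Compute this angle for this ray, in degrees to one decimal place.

60.6°

sin r = sin 83.4° / 1.343 = 0.9934/1.343 = 0.7397; r = 47.70°.
D = 2·83.4° − 6·47.70° + 2·180° = 166.80° − 286.22° + 360° = 240.58°.
Angle from antisolar point = D − 180° = 60.58°.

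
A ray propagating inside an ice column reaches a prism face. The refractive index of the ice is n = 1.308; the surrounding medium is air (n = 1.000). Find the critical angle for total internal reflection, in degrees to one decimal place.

49.9°

sin θ_c = n_air / n = 1.000 / 1.308 = 0.7645.
θ_c = arcsin(0.7645) = 49.86°.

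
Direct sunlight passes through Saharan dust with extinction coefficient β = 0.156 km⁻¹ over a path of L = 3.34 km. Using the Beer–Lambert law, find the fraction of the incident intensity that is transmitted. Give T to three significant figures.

0.594

τ = β·L = 0.156 × 3.34 = 0.5210.
T = exp(−0.5210) = 0.5939.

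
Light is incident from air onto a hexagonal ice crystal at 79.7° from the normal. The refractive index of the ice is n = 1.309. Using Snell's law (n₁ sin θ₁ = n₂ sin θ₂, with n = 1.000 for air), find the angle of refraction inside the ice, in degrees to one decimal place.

Snell: sin θ_r = sin θ_i / n = sin 79.7° / 1.309 = 0.9839 / 1.309 = 0.7516.
θ_r = arcsin(0.7516) = 48.73°.

48.7°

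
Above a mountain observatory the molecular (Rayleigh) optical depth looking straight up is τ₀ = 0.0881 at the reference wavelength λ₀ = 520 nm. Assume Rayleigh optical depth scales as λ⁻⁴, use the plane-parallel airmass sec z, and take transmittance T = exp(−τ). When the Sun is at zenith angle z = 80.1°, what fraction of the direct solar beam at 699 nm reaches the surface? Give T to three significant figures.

sec 80.1° = 5.8164.
τ = 0.0881 × (520/699)⁴ × 5.8164 = 0.0881 × 0.3063 × 5.8164 = 0.1569.
T = exp(−0.1569) = 0.8548.

0.855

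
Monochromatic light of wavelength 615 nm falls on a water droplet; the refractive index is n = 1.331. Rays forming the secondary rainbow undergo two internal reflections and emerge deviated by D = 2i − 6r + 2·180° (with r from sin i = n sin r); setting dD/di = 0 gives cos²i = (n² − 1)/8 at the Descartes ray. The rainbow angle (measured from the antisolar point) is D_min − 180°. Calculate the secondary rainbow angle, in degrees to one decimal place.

cos²i = (1.77156 − 1)/8 = 0.09645; i = arccos(0.31056) = 71.907°.
sin r = sin 71.907°/1.331 = 0.71417; r = 45.575°.
D_min = 2·71.907° − 6·45.575° + 360° = 230.365°.
Rainbow angle = D_min − 180° = 50.365°.

50.4°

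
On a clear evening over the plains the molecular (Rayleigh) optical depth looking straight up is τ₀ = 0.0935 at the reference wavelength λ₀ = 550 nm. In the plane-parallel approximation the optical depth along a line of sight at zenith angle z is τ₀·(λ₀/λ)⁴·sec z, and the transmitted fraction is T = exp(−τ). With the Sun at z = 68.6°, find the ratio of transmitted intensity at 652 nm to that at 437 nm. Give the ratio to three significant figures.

1.67

Airmass: sec 68.6° = 2.7407.
τ(652 nm) = 0.0935 × (550/652)⁴ × 2.7407 = 0.0935 × 0.5064 × 2.7407 = 0.1298.
τ(437 nm) = 0.0935 × (550/437)⁴ × 2.7407 = 0.0935 × 2.5091 × 2.7407 = 0.6430.
T(652)/T(437) = exp(τ_B − τ_A) = exp(0.5132) = 1.6707.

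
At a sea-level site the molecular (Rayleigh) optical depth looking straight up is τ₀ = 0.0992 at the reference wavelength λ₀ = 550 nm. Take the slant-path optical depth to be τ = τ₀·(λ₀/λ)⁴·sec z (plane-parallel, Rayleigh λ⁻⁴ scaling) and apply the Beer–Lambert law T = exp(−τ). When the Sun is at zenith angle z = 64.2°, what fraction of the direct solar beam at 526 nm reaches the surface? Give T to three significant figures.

sec 64.2° = 2.2976.
τ = 0.0992 × (550/526)⁴ × 2.2976 = 0.0992 × 1.1954 × 2.2976 = 0.2725.
T = exp(−0.2725) = 0.7615.

0.762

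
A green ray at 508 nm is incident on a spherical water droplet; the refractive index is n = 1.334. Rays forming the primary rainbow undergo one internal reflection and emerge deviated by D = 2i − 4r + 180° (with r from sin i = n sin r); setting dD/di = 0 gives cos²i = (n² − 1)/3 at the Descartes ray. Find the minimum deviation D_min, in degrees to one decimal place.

138.1°

cos²i = (1.77956 − 1)/3 = 0.25985; i = arccos(0.50976) = 59.352°.
sin r = sin 59.352°/1.334 = 0.64492; r = 40.159°.
D_min = 2·59.352° − 4·40.159° + 180° = 138.067°.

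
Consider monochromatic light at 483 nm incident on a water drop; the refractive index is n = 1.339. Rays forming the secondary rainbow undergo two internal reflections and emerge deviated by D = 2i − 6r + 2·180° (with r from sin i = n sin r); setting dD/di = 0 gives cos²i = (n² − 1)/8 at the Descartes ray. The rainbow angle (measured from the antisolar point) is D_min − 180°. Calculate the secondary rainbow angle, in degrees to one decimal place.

cos²i = (1.79292 − 1)/8 = 0.09912; i = arccos(0.31483) = 71.650°.
sin r = sin 71.650°/1.339 = 0.70885; r = 45.141°.
D_min = 2·71.650° − 6·45.141° + 360° = 232.451°.
Rainbow angle = D_min − 180° = 52.451°.

52.5°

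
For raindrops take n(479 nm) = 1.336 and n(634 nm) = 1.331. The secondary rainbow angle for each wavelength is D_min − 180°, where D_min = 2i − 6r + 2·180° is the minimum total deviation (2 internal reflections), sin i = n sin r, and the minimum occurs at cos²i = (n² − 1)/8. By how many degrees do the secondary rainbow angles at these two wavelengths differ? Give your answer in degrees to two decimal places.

At 479 nm (n = 1.336): cos²i = 0.09811 → i = 71.746°, r = 45.303°, D_min = 231.674°, rainbow angle = 51.674°.
At 634 nm (n = 1.331): cos²i = 0.09645 → i = 71.907°, r = 45.575°, D_min = 230.365°, rainbow angle = 50.365°.
Angular width = |51.674° − 50.365°| = 1.309°.

1.31°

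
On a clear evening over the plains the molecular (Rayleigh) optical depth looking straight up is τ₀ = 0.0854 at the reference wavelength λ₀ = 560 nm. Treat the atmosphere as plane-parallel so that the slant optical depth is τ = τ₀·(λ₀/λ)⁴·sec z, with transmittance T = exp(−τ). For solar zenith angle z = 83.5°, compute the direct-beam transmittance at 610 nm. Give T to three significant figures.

sec 83.5° = 8.8337.
τ = 0.0854 × (560/610)⁴ × 8.8337 = 0.0854 × 0.7103 × 8.8337 = 0.5358.
T = exp(−0.5358) = 0.5852.

0.585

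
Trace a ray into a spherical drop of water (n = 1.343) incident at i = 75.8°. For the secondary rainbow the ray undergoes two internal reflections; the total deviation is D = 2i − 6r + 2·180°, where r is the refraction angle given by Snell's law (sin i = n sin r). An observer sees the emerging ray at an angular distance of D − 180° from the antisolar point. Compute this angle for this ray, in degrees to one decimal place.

54.4°

sin r = sin 75.8° / 1.343 = 0.9694/1.343 = 0.7219; r = 46.21°.
D = 2·75.8° − 6·46.21° + 2·180° = 151.60° − 277.24° + 360° = 234.36°.
Angle from antisolar point = D − 180° = 54.36°.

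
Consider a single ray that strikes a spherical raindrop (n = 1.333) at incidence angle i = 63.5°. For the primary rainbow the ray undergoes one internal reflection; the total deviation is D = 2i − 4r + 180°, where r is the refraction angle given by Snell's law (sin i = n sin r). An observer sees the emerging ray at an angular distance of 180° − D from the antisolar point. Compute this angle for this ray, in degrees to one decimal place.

sin r = sin 63.5° / 1.333 = 0.8949/1.333 = 0.6714; r = 42.17°.
D = 2·63.5° − 4·42.17° + 180° = 127.00° − 168.69° + 180° = 138.31°.
Angle from antisolar point = 180° − D = 41.69°.

41.7°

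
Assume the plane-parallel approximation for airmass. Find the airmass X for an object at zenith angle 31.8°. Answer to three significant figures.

1.18

X = sec z = 1/cos 31.8° = 1/0.8499 = 1.1766.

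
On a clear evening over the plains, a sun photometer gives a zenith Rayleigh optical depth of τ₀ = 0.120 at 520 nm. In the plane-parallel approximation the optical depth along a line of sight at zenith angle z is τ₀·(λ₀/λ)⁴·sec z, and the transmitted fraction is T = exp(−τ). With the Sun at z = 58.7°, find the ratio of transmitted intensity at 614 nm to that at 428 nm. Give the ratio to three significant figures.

1.47

Airmass: sec 58.7° = 1.9249.
τ(614 nm) = 0.120 × (520/614)⁴ × 1.9249 = 0.120 × 0.5144 × 1.9249 = 0.1188.
τ(428 nm) = 0.120 × (520/428)⁴ × 1.9249 = 0.120 × 2.1789 × 1.9249 = 0.5033.
T(614)/T(428) = exp(τ_B − τ_A) = exp(0.3845) = 1.4688.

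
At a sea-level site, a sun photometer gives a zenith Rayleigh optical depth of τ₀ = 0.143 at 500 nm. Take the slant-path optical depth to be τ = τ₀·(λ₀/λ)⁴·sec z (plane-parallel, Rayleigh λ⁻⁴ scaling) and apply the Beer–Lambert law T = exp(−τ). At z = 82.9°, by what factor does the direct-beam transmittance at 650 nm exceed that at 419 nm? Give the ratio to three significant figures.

Airmass: sec 82.9° = 8.0905.
τ(650 nm) = 0.143 × (500/650)⁴ × 8.0905 = 0.143 × 0.3501 × 8.0905 = 0.4051.
τ(419 nm) = 0.143 × (500/419)⁴ × 8.0905 = 0.143 × 2.0278 × 8.0905 = 2.3460.
T(650)/T(419) = exp(τ_B − τ_A) = exp(1.9410) = 6.9655.

6.97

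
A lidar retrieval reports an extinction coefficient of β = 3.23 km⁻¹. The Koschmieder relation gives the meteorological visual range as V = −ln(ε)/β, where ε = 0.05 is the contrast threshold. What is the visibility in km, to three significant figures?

0.927 km

V = −ln(0.05) / 3.23 = 2.996 / 3.23 = 0.9275 km.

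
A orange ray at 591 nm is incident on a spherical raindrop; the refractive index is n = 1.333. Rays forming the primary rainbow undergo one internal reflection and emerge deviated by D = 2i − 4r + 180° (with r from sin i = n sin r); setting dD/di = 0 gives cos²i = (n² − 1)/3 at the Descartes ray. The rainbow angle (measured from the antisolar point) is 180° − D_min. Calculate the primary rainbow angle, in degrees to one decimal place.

42.1°

cos²i = (1.77689 − 1)/3 = 0.25896; i = arccos(0.50888) = 59.410°.
sin r = sin 59.410°/1.333 = 0.64579; r = 40.225°.
D_min = 2·59.410° − 4·40.225° + 180° = 137.922°.
Rainbow angle = 180° − D_min = 42.078°.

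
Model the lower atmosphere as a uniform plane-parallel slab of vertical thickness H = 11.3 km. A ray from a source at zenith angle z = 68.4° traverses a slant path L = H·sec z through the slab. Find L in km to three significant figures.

sec z = 1/cos 68.4° = 2.7165.
L = 11.3 × 2.7165 = 30.696 km.

30.7 km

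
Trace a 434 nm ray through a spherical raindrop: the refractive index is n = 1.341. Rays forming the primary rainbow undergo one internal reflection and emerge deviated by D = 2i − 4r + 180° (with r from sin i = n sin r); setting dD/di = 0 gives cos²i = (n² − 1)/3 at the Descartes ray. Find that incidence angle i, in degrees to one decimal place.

58.9°

cos²i = (1.341² − 1)/3 = (1.79828 − 1)/3 = 0.26609.
cos i = 0.51584, so i = 58.946°.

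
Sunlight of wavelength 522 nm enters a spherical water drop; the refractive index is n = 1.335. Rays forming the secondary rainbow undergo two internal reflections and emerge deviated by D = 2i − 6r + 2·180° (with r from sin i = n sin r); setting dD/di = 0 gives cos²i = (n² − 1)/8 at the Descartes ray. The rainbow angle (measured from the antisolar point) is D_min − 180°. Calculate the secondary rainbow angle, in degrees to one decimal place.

51.4°

cos²i = (1.78222 − 1)/8 = 0.09778; i = arccos(0.31269) = 71.778°.
sin r = sin 71.778°/1.335 = 0.71150; r = 45.357°.
D_min = 2·71.778° − 6·45.357° + 360° = 231.414°.
Rainbow angle = D_min − 180° = 51.414°.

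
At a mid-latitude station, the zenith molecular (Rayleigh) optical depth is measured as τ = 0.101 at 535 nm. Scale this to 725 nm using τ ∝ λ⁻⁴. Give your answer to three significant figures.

τ(725 nm) = τ(535 nm) × (535/725)⁴ = 0.101 × (0.7379)⁴ = 0.101 × 0.2965 = 0.0299.

0.0299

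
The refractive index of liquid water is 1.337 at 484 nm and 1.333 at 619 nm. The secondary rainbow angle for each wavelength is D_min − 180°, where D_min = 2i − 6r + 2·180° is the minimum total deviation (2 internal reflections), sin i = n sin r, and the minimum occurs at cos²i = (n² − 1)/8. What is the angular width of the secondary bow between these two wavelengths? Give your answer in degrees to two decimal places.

At 484 nm (n = 1.337): cos²i = 0.09845 → i = 71.714°, r = 45.249°, D_min = 231.934°, rainbow angle = 51.934°.
At 619 nm (n = 1.333): cos²i = 0.09711 → i = 71.843°, r = 45.466°, D_min = 230.891°, rainbow angle = 50.891°.
Angular width = |51.934° − 50.891°| = 1.043°.

1.04°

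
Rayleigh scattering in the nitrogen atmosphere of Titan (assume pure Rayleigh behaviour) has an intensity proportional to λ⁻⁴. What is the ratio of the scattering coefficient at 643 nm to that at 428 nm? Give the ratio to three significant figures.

Rayleigh scattering ∝ λ⁻⁴, so the ratio of coefficients is the inverse fourth power of the wavelength ratio.
σ(643)/σ(428) = (428/643)⁴ = (0.6656)⁴ = 0.1963.

0.196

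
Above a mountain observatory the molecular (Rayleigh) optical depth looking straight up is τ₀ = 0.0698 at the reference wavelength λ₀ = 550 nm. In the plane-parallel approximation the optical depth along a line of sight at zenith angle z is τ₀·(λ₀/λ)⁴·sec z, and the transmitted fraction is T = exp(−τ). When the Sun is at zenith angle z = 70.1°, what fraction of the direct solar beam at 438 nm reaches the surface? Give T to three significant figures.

0.601

sec 70.1° = 2.9379.
τ = 0.0698 × (550/438)⁴ × 2.9379 = 0.0698 × 2.4863 × 2.9379 = 0.5099.
T = exp(−0.5099) = 0.6006.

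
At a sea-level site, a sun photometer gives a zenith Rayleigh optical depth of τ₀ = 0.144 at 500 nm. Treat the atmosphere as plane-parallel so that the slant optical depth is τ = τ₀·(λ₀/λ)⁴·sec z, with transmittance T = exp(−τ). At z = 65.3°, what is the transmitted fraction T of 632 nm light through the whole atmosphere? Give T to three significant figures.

0.874

sec 65.3° = 2.3931.
τ = 0.144 × (500/632)⁴ × 2.3931 = 0.144 × 0.3918 × 2.3931 = 0.1350.
T = exp(−0.1350) = 0.8737.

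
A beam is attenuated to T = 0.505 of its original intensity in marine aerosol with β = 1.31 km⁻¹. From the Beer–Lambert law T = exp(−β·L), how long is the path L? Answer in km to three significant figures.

Beer–Lambert: T = exp(−βL) ⇒ L = −ln(T)/β = −ln(0.505)/1.31 = 0.6832/1.31 = 0.5215 km.

0.522 km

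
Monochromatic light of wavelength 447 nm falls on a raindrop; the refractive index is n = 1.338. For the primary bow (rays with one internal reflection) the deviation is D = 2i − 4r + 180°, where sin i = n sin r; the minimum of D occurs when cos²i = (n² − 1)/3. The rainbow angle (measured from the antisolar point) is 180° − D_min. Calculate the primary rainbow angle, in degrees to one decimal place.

cos²i = (1.79024 − 1)/3 = 0.26341; i = arccos(0.51324) = 59.120°.
sin r = sin 59.120°/1.338 = 0.64144; r = 39.899°.
D_min = 2·59.120° − 4·39.899° + 180° = 138.643°.
Rainbow angle = 180° − D_min = 41.357°.

41.4°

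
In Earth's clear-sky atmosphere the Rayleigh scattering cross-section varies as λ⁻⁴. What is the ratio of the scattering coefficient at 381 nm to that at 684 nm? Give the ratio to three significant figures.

10.4

Rayleigh scattering ∝ λ⁻⁴, so the ratio of coefficients is the inverse fourth power of the wavelength ratio.
σ(381)/σ(684) = (684/381)⁴ = (1.7953)⁴ = 10.39.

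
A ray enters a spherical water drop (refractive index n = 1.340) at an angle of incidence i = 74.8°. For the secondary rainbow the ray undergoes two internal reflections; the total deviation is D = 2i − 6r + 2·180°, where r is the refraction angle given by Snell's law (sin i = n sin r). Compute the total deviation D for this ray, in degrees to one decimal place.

233.2°

sin r = sin 74.8° / 1.340 = 0.9650/1.340 = 0.7202; r = 46.07°.
D = 2·74.8° − 6·46.07° + 2·180° = 149.60° − 276.41° + 360° = 233.19°.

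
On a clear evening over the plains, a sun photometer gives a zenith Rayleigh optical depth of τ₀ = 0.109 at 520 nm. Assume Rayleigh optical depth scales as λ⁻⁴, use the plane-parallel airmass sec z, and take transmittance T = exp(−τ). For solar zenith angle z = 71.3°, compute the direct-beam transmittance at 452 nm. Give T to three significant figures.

0.551

sec 71.3° = 3.1190.
τ = 0.109 × (520/452)⁴ × 3.1190 = 0.109 × 1.7517 × 3.1190 = 0.5955.
T = exp(−0.5955) = 0.5513.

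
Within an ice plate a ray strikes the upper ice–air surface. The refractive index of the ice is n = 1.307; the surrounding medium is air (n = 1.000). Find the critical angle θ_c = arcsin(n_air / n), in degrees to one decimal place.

sin θ_c = n_air / n = 1.000 / 1.307 = 0.7651.
θ_c = arcsin(0.7651) = 49.92°.

49.9°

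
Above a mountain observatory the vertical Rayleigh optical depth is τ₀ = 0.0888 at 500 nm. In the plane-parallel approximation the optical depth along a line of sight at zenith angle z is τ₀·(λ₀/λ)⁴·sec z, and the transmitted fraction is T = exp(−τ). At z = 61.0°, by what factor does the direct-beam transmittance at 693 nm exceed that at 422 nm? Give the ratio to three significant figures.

Airmass: sec 61.0° = 2.0627.
τ(693 nm) = 0.0888 × (500/693)⁴ × 2.0627 = 0.0888 × 0.2710 × 2.0627 = 0.0496.
τ(422 nm) = 0.0888 × (500/422)⁴ × 2.0627 = 0.0888 × 1.9707 × 2.0627 = 0.3610.
T(693)/T(422) = exp(τ_B − τ_A) = exp(0.3113) = 1.3652.

1.37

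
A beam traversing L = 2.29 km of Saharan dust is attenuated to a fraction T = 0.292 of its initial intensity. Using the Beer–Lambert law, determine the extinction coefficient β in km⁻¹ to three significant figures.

0.538 km⁻¹

Beer–Lambert: T = exp(−βL) ⇒ β = −ln(T)/L = −ln(0.292)/2.29 = 1.2310/2.29 = 0.5376 km⁻¹.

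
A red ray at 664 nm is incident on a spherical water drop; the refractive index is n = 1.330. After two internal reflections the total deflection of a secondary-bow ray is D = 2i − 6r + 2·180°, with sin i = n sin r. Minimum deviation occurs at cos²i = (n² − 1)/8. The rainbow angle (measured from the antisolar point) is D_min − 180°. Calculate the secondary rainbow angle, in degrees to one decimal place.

50.1°

cos²i = (1.76890 − 1)/8 = 0.09611; i = arccos(0.31002) = 71.940°.
sin r = sin 71.940°/1.330 = 0.71483; r = 45.630°.
D_min = 2·71.940° − 6·45.630° + 360° = 230.101°.
Rainbow angle = D_min − 180° = 50.101°.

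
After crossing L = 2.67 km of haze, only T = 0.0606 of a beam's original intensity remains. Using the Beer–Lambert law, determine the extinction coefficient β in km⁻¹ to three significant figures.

Beer–Lambert: T = exp(−βL) ⇒ β = −ln(T)/L = −ln(0.0606)/2.67 = 2.8035/2.67 = 1.05 km⁻¹.

1.05 km⁻¹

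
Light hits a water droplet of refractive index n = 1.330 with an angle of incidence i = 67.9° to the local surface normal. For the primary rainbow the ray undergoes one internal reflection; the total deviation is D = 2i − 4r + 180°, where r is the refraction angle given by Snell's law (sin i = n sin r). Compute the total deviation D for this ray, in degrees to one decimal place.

139.2°

sin r = sin 67.9° / 1.330 = 0.9265/1.330 = 0.6966; r = 44.16°.
D = 2·67.9° − 4·44.16° + 180° = 135.80° − 176.63° + 180° = 139.17°.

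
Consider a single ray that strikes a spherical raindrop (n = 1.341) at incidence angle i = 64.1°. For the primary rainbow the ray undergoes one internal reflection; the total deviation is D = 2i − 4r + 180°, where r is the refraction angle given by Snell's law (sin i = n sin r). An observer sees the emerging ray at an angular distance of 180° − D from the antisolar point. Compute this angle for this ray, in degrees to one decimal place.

sin r = sin 64.1° / 1.341 = 0.8996/1.341 = 0.6708; r = 42.13°.
D = 2·64.1° − 4·42.13° + 180° = 128.20° − 168.52° + 180° = 139.68°.
Angle from antisolar point = 180° − D = 40.32°.

40.3°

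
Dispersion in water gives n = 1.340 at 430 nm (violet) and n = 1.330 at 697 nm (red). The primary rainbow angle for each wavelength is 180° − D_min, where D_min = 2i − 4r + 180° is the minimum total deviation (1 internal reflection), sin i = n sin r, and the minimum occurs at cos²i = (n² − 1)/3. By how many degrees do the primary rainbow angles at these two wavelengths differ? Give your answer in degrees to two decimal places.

1.45°

At 430 nm (n = 1.340): cos²i = 0.26520 → i = 59.004°, r = 39.770°, D_min = 138.929°, rainbow angle = 41.071°.
At 697 nm (n = 1.330): cos²i = 0.25630 → i = 59.585°, r = 40.422°, D_min = 137.484°, rainbow angle = 42.516°.
Angular width = |41.071° − 42.516°| = 1.445°.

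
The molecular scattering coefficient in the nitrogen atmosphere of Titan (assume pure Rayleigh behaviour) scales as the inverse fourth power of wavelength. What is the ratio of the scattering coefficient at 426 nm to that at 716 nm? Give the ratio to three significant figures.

7.98

Rayleigh scattering ∝ λ⁻⁴, so the ratio of coefficients is the inverse fourth power of the wavelength ratio.
σ(426)/σ(716) = (716/426)⁴ = (1.6808)⁴ = 7.98.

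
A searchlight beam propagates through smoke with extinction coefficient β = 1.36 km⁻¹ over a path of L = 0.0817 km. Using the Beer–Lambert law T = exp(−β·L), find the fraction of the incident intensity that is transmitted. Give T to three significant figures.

0.895

τ = β·L = 1.36 × 0.0817 = 0.1111.
T = exp(−0.1111) = 0.8948.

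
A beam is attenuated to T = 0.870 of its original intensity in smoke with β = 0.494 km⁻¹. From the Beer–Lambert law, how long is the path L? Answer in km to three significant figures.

Beer–Lambert: T = exp(−βL) ⇒ L = −ln(T)/β = −ln(0.870)/0.494 = 0.1393/0.494 = 0.2819 km.

0.282 km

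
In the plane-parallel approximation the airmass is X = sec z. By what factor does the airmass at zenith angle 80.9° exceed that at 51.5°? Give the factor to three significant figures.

X(80.9°)/X(51.5°) = sec 80.9° / sec 51.5° = cos 51.5° / cos 80.9° = 0.6225/0.1582 = 3.9360.

3.94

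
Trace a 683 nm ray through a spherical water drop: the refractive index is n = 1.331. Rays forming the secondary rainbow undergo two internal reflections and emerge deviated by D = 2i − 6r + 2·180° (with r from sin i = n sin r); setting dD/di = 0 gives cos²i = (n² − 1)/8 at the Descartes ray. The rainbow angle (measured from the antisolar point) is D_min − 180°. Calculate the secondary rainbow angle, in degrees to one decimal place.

cos²i = (1.77156 − 1)/8 = 0.09645; i = arccos(0.31056) = 71.907°.
sin r = sin 71.907°/1.331 = 0.71417; r = 45.575°.
D_min = 2·71.907° − 6·45.575° + 360° = 230.365°.
Rainbow angle = D_min − 180° = 50.365°.

50.4°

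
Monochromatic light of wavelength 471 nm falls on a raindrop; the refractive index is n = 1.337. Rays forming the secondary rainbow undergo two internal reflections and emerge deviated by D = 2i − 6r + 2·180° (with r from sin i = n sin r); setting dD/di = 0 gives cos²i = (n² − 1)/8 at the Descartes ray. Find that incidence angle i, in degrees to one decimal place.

cos²i = (1.337² − 1)/8 = (1.78757 − 1)/8 = 0.09845.
cos i = 0.31376, so i = 71.714°.

71.7°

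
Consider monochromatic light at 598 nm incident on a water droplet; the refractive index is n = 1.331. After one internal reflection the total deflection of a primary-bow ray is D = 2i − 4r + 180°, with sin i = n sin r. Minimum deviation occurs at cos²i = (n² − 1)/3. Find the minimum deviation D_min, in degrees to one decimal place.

137.6°

cos²i = (1.77156 − 1)/3 = 0.25719; i = arccos(0.50714) = 59.527°.
sin r = sin 59.527°/1.331 = 0.64753; r = 40.356°.
D_min = 2·59.527° − 4·40.356° + 180° = 137.630°.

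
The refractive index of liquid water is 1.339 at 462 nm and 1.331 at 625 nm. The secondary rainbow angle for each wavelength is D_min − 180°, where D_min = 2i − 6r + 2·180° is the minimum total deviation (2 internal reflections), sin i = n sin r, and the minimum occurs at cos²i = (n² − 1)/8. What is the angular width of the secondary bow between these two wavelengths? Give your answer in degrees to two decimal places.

At 462 nm (n = 1.339): cos²i = 0.09912 → i = 71.650°, r = 45.141°, D_min = 232.451°, rainbow angle = 52.451°.
At 625 nm (n = 1.331): cos²i = 0.09645 → i = 71.907°, r = 45.575°, D_min = 230.365°, rainbow angle = 50.365°.
Angular width = |52.451° − 50.365°| = 2.086°.

2.09°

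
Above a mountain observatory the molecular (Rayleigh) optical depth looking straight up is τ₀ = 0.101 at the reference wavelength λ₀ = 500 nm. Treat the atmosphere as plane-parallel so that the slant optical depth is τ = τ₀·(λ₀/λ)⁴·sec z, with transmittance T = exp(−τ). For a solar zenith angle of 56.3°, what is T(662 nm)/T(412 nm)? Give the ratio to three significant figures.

Airmass: sec 56.3° = 1.8023.
τ(662 nm) = 0.101 × (500/662)⁴ × 1.8023 = 0.101 × 0.3254 × 1.8023 = 0.0592.
τ(412 nm) = 0.101 × (500/412)⁴ × 1.8023 = 0.101 × 2.1692 × 1.8023 = 0.3949.
T(662)/T(412) = exp(τ_B − τ_A) = exp(0.3356) = 1.3988.

1.40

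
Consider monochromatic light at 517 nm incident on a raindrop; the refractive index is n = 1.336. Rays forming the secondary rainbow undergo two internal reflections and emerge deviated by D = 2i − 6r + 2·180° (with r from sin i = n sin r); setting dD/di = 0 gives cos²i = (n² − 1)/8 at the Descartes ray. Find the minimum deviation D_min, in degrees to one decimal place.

cos²i = (1.78490 − 1)/8 = 0.09811; i = arccos(0.31323) = 71.746°.
sin r = sin 71.746°/1.336 = 0.71084; r = 45.303°.
D_min = 2·71.746° − 6·45.303° + 360° = 231.674°.

231.7°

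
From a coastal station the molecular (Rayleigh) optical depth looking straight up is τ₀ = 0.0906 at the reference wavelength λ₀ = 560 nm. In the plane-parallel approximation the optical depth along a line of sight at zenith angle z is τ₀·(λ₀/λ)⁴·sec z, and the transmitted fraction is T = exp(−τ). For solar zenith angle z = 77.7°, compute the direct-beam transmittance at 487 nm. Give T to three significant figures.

sec 77.7° = 4.6942.
τ = 0.0906 × (560/487)⁴ × 4.6942 = 0.0906 × 1.7484 × 4.6942 = 0.7436.
T = exp(−0.7436) = 0.4754.

0.475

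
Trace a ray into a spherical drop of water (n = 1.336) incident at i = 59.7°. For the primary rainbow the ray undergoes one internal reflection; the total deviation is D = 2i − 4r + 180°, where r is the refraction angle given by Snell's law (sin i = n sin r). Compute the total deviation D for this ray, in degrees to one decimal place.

sin r = sin 59.7° / 1.336 = 0.8634/1.336 = 0.6463; r = 40.26°.
D = 2·59.7° − 4·40.26° + 180° = 119.40° − 161.04° + 180° = 138.36°.

138.4°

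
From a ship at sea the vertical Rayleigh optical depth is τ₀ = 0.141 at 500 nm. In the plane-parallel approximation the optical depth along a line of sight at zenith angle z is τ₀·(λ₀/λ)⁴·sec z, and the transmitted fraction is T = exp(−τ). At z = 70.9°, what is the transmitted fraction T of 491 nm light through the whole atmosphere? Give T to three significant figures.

0.629

sec 70.9° = 3.0561.
τ = 0.141 × (500/491)⁴ × 3.0561 = 0.141 × 1.0754 × 3.0561 = 0.4634.
T = exp(−0.4634) = 0.6292.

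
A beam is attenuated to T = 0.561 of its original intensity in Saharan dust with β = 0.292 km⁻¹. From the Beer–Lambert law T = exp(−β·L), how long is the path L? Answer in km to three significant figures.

1.98 km

Beer–Lambert: T = exp(−βL) ⇒ L = −ln(T)/β = −ln(0.561)/0.292 = 0.5780/0.292 = 1.98 km.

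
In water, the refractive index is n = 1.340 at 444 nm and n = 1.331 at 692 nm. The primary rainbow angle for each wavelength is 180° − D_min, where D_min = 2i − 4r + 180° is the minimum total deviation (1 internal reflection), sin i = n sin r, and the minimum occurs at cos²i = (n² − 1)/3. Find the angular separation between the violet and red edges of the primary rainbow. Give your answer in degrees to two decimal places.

At 444 nm (n = 1.340): cos²i = 0.26520 → i = 59.004°, r = 39.770°, D_min = 138.929°, rainbow angle = 41.071°.
At 692 nm (n = 1.331): cos²i = 0.25719 → i = 59.527°, r = 40.356°, D_min = 137.630°, rainbow angle = 42.370°.
Angular width = |41.071° − 42.370°| = 1.299°.

1.30°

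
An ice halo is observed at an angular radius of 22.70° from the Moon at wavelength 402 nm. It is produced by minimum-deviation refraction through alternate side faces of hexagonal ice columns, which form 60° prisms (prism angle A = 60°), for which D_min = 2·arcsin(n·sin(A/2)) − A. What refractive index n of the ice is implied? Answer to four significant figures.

Rearranging: n = sin((D_min + A)/2) / sin(A/2).
(D_min + A)/2 = (22.70° + 60°)/2 = 41.350°.
n = sin 41.350° / sin 30° = 0.6607 / 0.5000 = 1.3213.

1.321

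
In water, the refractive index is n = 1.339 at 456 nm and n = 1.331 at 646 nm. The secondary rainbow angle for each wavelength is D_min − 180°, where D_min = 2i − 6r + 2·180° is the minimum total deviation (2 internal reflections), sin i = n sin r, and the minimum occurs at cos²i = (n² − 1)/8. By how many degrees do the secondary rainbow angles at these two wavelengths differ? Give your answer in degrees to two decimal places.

2.09°

At 456 nm (n = 1.339): cos²i = 0.09912 → i = 71.650°, r = 45.141°, D_min = 232.451°, rainbow angle = 52.451°.
At 646 nm (n = 1.331): cos²i = 0.09645 → i = 71.907°, r = 45.575°, D_min = 230.365°, rainbow angle = 50.365°.
Angular width = |52.451° − 50.365°| = 2.086°.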